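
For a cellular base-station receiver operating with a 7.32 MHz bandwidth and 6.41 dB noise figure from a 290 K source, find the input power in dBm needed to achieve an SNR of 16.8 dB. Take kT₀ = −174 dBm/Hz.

Sensitivity = −174 + 10 log₁₀(B) + NF + SNR_min
= −174 + 68.65 + 6.41 + 16.8
= −82.14 dBm → −82.1 dBm

−82.1 dBm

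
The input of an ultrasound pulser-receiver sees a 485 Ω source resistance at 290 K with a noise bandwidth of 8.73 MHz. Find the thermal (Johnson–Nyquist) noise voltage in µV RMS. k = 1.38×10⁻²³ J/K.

8.23 µV

V_n = √(4kTRB)
4kTRB = 4 × 1.38×10⁻²³ × 290 × 4.85×10² × 8.73×10⁶ = 6.78×10⁻¹¹ V²
V_n = √(6.78×10⁻¹¹) = 8.23×10⁻⁶ V = 8.23 µV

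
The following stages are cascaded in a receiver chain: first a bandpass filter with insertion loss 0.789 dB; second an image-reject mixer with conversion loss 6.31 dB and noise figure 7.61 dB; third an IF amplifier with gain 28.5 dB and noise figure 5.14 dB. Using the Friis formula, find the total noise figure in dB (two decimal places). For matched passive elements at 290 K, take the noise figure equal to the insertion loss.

Convert to linear (a loss of L dB is a gain of −L dB): F_i = 10^(NF_i/10), G_i = 10^(G_i,dB/10)
  Stage 1: F_1 = 10^(0.789/10) = 1.199, G_1 = 10^(−0.789/10) = 0.8339
  Stage 2: F_2 = 10^(7.61/10) = 5.768, G_2 = 10^(−6.31/10) = 0.2339
  Stage 3: F_3 = 10^(5.14/10) = 3.266, G_3 = 10^(28.5/10) = 707.9
Friis cascade:
  F = 1.199 + (5.768 − 1)/0.8339 + (3.266 − 1)/0.1950 = 18.53
NF = 10 log₁₀(18.53) = 12.68 dB

12.68 dB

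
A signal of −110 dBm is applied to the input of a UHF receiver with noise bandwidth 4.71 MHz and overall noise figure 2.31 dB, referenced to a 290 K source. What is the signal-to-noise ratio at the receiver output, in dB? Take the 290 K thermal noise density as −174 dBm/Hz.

Noise floor: N = −174 + 10 log₁₀(B) + NF
10 log₁₀(4.71×10⁶) = 66.73 dB
N = −174 + 66.73 + 2.31 = −104.96 dBm
SNR = P_sig − N = −110 − (−104.96) = −5.04 dB → −5.0 dB

−5.0 dB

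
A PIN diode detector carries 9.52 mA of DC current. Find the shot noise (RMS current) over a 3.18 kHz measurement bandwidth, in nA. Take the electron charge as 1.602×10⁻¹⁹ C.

I_n = √(2qI·B)
2qI·B = 2 × 1.602×10⁻¹⁹ × 9.52×10⁻³ × 3.18×10³ = 9.70×10⁻¹⁸ A²
I_n = √(9.70×10⁻¹⁸) = 3.11×10⁻⁹ A = 3.11 nA

3.11 nA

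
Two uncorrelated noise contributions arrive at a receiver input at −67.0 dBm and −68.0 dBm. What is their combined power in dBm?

Convert to linear, add, convert back:
P₁ = 2.00×10⁻¹⁰ W, P₂ = 1.58×10⁻¹⁰ W
P_tot = 3.58×10⁻¹⁰ W → 10 log₁₀(P_tot / 10⁻³) = −64.5 dBm

−64.5 dBm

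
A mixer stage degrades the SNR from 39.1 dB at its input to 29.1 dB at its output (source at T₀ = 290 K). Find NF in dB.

10.0 dB

NF (dB) = SNR_in(dB) − SNR_out(dB) when the source is at T₀
NF = 39.1 − 29.1 = 10.0 dB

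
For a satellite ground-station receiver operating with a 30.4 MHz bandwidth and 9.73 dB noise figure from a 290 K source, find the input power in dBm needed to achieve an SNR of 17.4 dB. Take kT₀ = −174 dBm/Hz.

Sensitivity = −174 + 10 log₁₀(B) + NF + SNR_min
= −174 + 74.83 + 9.73 + 17.4
= −72.04 dBm → −72.0 dBm

−72.0 dBm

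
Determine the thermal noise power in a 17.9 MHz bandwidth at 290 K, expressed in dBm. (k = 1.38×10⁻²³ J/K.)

−101.4 dBm

P_n = kTB = 1.38×10⁻²³ × 290 × 1.79×10⁷ = 7.16×10⁻¹⁴ W
In dBm: 10 log₁₀(7.16×10⁻¹⁴ / 10⁻³) = −101.4 dBm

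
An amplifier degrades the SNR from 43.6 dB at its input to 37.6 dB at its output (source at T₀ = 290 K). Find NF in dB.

6.0 dB

NF (dB) = SNR_in(dB) − SNR_out(dB) when the source is at T₀
NF = 43.6 − 37.6 = 6.0 dB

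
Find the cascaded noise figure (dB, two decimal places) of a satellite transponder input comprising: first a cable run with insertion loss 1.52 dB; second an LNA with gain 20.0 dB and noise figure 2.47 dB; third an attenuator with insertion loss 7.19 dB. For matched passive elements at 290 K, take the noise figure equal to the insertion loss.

Convert to linear (a loss of L dB is a gain of −L dB): F_i = 10^(NF_i/10), G_i = 10^(G_i,dB/10)
  Stage 1: F_1 = 10^(1.52/10) = 1.419, G_1 = 10^(−1.52/10) = 0.7047
  Stage 2: F_2 = 10^(2.47/10) = 1.766, G_2 = 10^(20.0/10) = 100.0
  Stage 3: F_3 = 10^(7.19/10) = 5.236, G_3 = 10^(−7.19/10) = 0.1910
Friis cascade:
  F = 1.419 + (1.766 − 1)/0.7047 + (5.236 − 1)/70.47 = 2.566
NF = 10 log₁₀(2.566) = 4.09 dB

4.09 dB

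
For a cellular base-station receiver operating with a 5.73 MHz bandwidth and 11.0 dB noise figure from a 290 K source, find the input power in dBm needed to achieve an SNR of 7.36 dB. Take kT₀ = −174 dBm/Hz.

−88.1 dBm

Sensitivity = −174 + 10 log₁₀(B) + NF + SNR_min
= −174 + 67.58 + 11.0 + 7.36
= −88.06 dBm → −88.1 dBm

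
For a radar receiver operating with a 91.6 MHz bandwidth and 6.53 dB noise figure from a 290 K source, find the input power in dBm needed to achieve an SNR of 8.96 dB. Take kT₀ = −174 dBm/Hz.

−78.9 dBm

Sensitivity = −174 + 10 log₁₀(B) + NF + SNR_min
= −174 + 79.62 + 6.53 + 8.96
= −78.89 dBm → −78.9 dBm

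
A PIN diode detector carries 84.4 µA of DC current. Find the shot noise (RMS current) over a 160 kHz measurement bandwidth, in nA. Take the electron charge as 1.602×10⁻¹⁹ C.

I_n = √(2qI·B)
2qI·B = 2 × 1.602×10⁻¹⁹ × 8.44×10⁻⁵ × 1.60×10⁵ = 4.33×10⁻¹⁸ A²
I_n = √(4.33×10⁻¹⁸) = 2.08×10⁻⁹ A = 2.08 nA

2.08 nA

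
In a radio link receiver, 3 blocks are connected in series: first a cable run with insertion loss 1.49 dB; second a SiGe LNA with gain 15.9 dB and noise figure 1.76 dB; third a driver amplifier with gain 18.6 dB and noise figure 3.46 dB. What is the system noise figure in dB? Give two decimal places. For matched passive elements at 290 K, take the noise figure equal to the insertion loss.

3.34 dB

Convert to linear (a loss of L dB is a gain of −L dB): F_i = 10^(NF_i/10), G_i = 10^(G_i,dB/10)
  Stage 1: F_1 = 10^(1.49/10) = 1.409, G_1 = 10^(−1.49/10) = 0.7096
  Stage 2: F_2 = 10^(1.76/10) = 1.500, G_2 = 10^(15.9/10) = 38.90
  Stage 3: F_3 = 10^(3.46/10) = 2.218, G_3 = 10^(18.6/10) = 72.44
Friis cascade:
  F = 1.409 + (1.500 − 1)/0.7096 + (2.218 − 1)/27.61 = 2.158
NF = 10 log₁₀(2.158) = 3.34 dB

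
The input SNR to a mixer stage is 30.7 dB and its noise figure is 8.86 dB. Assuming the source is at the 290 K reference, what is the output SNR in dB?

21.84 dB

By definition F = SNR_in/SNR_out, so in dB: SNR_out = SNR_in − NF
SNR_out = 30.7 − 8.86 = 21.84 dB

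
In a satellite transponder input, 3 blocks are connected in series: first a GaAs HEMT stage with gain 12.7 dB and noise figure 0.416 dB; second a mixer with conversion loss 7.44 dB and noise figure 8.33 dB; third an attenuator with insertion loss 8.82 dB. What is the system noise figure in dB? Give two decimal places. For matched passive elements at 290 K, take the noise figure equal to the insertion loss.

5.29 dB

Convert to linear (a loss of L dB is a gain of −L dB): F_i = 10^(NF_i/10), G_i = 10^(G_i,dB/10)
  Stage 1: F_1 = 10^(0.416/10) = 1.101, G_1 = 10^(12.7/10) = 18.62
  Stage 2: F_2 = 10^(8.33/10) = 6.808, G_2 = 10^(−7.44/10) = 0.1803
  Stage 3: F_3 = 10^(8.82/10) = 7.621, G_3 = 10^(−8.82/10) = 0.1312
Friis cascade:
  F = 1.101 + (6.808 − 1)/18.62 + (7.621 − 1)/3.357 = 3.384
NF = 10 log₁₀(3.384) = 5.29 dB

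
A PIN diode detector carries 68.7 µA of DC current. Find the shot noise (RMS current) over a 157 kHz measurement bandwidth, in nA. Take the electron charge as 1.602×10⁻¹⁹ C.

1.86 nA

I_n = √(2qI·B)
2qI·B = 2 × 1.602×10⁻¹⁹ × 6.87×10⁻⁵ × 1.57×10⁵ = 3.46×10⁻¹⁸ A²
I_n = √(3.46×10⁻¹⁸) = 1.86×10⁻⁹ A = 1.86 nA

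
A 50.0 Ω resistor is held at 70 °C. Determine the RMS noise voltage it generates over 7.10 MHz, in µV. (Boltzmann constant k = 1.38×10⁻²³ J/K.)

T = 70 °C + 273.15 = 343.15 K
V_n = √(4kTRB)
4kTRB = 4 × 1.38×10⁻²³ × 343.15 × 5.00×10¹ × 7.10×10⁶ = 6.72×10⁻¹² V²
V_n = √(6.72×10⁻¹²) = 2.59×10⁻⁶ V = 2.59 µV

2.59 µV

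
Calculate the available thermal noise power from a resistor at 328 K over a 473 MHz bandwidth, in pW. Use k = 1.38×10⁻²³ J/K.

P_n = kTB = 1.38×10⁻²³ × 328 × 4.73×10⁸ = 2.14×10⁻¹² W = 2.14 pW

2.14 pW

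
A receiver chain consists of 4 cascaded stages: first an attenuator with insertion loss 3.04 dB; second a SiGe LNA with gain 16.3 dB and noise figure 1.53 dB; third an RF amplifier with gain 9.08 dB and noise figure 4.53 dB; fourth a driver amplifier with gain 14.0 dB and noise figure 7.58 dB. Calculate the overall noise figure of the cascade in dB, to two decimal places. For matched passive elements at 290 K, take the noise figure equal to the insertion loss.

4.74 dB

Convert to linear (a loss of L dB is a gain of −L dB): F_i = 10^(NF_i/10), G_i = 10^(G_i,dB/10)
  Stage 1: F_1 = 10^(3.04/10) = 2.014, G_1 = 10^(−3.04/10) = 0.4966
  Stage 2: F_2 = 10^(1.53/10) = 1.422, G_2 = 10^(16.3/10) = 42.66
  Stage 3: F_3 = 10^(4.53/10) = 2.838, G_3 = 10^(9.08/10) = 8.091
  Stage 4: F_4 = 10^(7.58/10) = 5.728, G_4 = 10^(14.0/10) = 25.12
Friis cascade:
  F = 2.014 + (1.422 − 1)/0.4966 + (2.838 − 1)/21.18 + (5.728 − 1)/171.4 = 2.979
NF = 10 log₁₀(2.979) = 4.74 dB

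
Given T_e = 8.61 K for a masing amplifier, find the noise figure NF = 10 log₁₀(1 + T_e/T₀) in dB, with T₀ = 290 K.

F = 1 + T_e/T₀ = 1 + 8.61/290 = 1.02969
NF = 10 log₁₀(1.02969) = 0.127 dB

0.127 dB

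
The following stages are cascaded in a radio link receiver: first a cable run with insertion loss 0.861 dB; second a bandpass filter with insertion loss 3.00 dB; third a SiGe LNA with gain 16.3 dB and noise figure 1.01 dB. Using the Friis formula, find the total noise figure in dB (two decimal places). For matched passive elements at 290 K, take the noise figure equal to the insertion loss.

4.87 dB

Convert to linear (a loss of L dB is a gain of −L dB): F_i = 10^(NF_i/10), G_i = 10^(G_i,dB/10)
  Stage 1: F_1 = 10^(0.861/10) = 1.219, G_1 = 10^(−0.861/10) = 0.8202
  Stage 2: F_2 = 10^(3.00/10) = 1.995, G_2 = 10^(−3.00/10) = 0.5012
  Stage 3: F_3 = 10^(1.01/10) = 1.262, G_3 = 10^(16.3/10) = 42.66
Friis cascade:
  F = 1.219 + (1.995 − 1)/0.8202 + (1.262 − 1)/0.4111 = 3.070
NF = 10 log₁₀(3.070) = 4.87 dB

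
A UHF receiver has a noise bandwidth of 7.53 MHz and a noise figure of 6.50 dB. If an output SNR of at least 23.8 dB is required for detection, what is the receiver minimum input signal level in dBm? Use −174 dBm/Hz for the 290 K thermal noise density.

−74.9 dBm

Sensitivity = −174 + 10 log₁₀(B) + NF + SNR_min
= −174 + 68.77 + 6.50 + 23.8
= −74.93 dBm → −74.9 dBm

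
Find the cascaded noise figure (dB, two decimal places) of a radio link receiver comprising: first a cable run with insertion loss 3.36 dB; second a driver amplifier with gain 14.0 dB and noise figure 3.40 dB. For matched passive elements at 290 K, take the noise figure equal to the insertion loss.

Convert to linear (a loss of L dB is a gain of −L dB): F_i = 10^(NF_i/10), G_i = 10^(G_i,dB/10)
  Stage 1: F_1 = 10^(3.36/10) = 2.168, G_1 = 10^(−3.36/10) = 0.4613
  Stage 2: F_2 = 10^(3.40/10) = 2.188, G_2 = 10^(14.0/10) = 25.12
Friis cascade:
  F = 2.168 + (2.188 − 1)/0.4613 = 4.742
NF = 10 log₁₀(4.742) = 6.76 dB

6.76 dB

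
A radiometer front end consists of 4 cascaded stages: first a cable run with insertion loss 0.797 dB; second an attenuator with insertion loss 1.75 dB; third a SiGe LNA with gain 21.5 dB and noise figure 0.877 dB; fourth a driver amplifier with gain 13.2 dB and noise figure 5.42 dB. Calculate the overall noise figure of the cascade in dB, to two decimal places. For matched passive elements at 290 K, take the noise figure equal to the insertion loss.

3.49 dB

Convert to linear (a loss of L dB is a gain of −L dB): F_i = 10^(NF_i/10), G_i = 10^(G_i,dB/10)
  Stage 1: F_1 = 10^(0.797/10) = 1.201, G_1 = 10^(−0.797/10) = 0.8323
  Stage 2: F_2 = 10^(1.75/10) = 1.496, G_2 = 10^(−1.75/10) = 0.6683
  Stage 3: F_3 = 10^(0.877/10) = 1.224, G_3 = 10^(21.5/10) = 141.3
  Stage 4: F_4 = 10^(5.42/10) = 3.483, G_4 = 10^(13.2/10) = 20.89
Friis cascade:
  F = 1.201 + (1.496 − 1)/0.8323 + (1.224 − 1)/0.5563 + (3.483 − 1)/78.58 = 2.231
NF = 10 log₁₀(2.231) = 3.49 dB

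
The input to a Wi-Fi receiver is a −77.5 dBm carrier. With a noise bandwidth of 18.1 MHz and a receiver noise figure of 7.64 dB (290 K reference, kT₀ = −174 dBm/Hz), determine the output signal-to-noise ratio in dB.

Noise floor: N = −174 + 10 log₁₀(B) + NF
10 log₁₀(1.81×10⁷) = 72.58 dB
N = −174 + 72.58 + 7.64 = −93.78 dBm
SNR = P_sig − N = −77.5 − (−93.78) = 16.28 dB → 16.3 dB

16.3 dB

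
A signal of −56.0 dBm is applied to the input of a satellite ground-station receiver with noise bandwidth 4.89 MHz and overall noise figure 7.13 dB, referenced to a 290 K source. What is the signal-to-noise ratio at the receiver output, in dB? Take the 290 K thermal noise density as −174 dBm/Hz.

Noise floor: N = −174 + 10 log₁₀(B) + NF
10 log₁₀(4.89×10⁶) = 66.89 dB
N = −174 + 66.89 + 7.13 = −99.98 dBm
SNR = P_sig − N = −56.0 − (−99.98) = 43.98 dB → 44.0 dB

44.0 dB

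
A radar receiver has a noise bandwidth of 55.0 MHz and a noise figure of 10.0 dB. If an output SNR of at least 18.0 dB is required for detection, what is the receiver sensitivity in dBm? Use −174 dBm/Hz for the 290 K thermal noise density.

−68.6 dBm

Sensitivity = −174 + 10 log₁₀(B) + NF + SNR_min
= −174 + 77.4 + 10.0 + 18.0
= −68.6 dBm → −68.6 dBm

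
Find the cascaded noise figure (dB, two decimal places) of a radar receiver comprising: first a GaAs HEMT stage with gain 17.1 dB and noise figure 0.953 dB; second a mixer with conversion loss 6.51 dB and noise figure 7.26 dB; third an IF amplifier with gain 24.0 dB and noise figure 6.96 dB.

2.24 dB

Convert to linear (a loss of L dB is a gain of −L dB): F_i = 10^(NF_i/10), G_i = 10^(G_i,dB/10)
  Stage 1: F_1 = 10^(0.953/10) = 1.245, G_1 = 10^(17.1/10) = 51.29
  Stage 2: F_2 = 10^(7.26/10) = 5.321, G_2 = 10^(−6.51/10) = 0.2234
  Stage 3: F_3 = 10^(6.96/10) = 4.966, G_3 = 10^(24.0/10) = 251.2
Friis cascade:
  F = 1.245 + (5.321 − 1)/51.29 + (4.966 − 1)/11.46 = 1.676
NF = 10 log₁₀(1.676) = 2.24 dB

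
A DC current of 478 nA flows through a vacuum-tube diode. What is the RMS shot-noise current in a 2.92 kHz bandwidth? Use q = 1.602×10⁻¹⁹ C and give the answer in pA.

I_n = √(2qI·B)
2qI·B = 2 × 1.602×10⁻¹⁹ × 4.78×10⁻⁷ × 2.92×10³ = 4.47×10⁻²² A²
I_n = √(4.47×10⁻²²) = 2.11×10⁻¹¹ A = 21.1 pA

21.1 pA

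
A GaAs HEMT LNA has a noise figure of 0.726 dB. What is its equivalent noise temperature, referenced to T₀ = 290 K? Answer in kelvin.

F = 10^(0.726/10) = 1.18195
T_e = (F − 1)·T₀ = (1.18195 − 1) × 290 = 52.8 K

52.8 K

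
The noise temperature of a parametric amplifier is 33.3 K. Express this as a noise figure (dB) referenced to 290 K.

F = 1 + T_e/T₀ = 1 + 33.3/290 = 1.11483
NF = 10 log₁₀(1.11483) = 0.472 dB

0.472 dB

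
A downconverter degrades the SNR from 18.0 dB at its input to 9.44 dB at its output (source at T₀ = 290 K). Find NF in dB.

8.56 dB

NF (dB) = SNR_in(dB) − SNR_out(dB) when the source is at T₀
NF = 18.0 − 9.44 = 8.56 dB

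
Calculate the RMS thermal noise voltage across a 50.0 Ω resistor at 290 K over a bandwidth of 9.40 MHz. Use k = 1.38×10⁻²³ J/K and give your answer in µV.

V_n = √(4kTRB)
4kTRB = 4 × 1.38×10⁻²³ × 290 × 5.00×10¹ × 9.40×10⁶ = 7.52×10⁻¹² V²
V_n = √(7.52×10⁻¹²) = 2.74×10⁻⁶ V = 2.74 µV

2.74 µV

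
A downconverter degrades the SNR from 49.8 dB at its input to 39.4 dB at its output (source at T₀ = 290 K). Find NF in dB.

10.4 dB

NF (dB) = SNR_in(dB) − SNR_out(dB) when the source is at T₀
NF = 49.8 − 39.4 = 10.4 dB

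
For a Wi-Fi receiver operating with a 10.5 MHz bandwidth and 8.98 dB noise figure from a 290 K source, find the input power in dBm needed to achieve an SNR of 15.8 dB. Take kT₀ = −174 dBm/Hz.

Sensitivity = −174 + 10 log₁₀(B) + NF + SNR_min
= −174 + 70.21 + 8.98 + 15.8
= −79.01 dBm → −79.0 dBm

−79.0 dBm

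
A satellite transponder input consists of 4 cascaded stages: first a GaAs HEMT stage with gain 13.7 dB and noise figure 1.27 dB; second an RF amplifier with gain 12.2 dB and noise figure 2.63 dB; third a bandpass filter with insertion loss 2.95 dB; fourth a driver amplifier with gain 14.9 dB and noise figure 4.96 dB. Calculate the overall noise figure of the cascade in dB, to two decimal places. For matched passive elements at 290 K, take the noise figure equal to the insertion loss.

Convert to linear (a loss of L dB is a gain of −L dB): F_i = 10^(NF_i/10), G_i = 10^(G_i,dB/10)
  Stage 1: F_1 = 10^(1.27/10) = 1.340, G_1 = 10^(13.7/10) = 23.44
  Stage 2: F_2 = 10^(2.63/10) = 1.832, G_2 = 10^(12.2/10) = 16.60
  Stage 3: F_3 = 10^(2.95/10) = 1.972, G_3 = 10^(−2.95/10) = 0.5070
  Stage 4: F_4 = 10^(4.96/10) = 3.133, G_4 = 10^(14.9/10) = 30.90
Friis cascade:
  F = 1.340 + (1.832 − 1)/23.44 + (1.972 − 1)/389.0 + (3.133 − 1)/197.2 = 1.388
NF = 10 log₁₀(1.388) = 1.43 dB

1.43 dB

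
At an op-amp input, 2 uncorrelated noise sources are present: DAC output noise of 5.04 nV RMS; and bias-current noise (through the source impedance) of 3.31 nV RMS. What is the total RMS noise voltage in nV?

Uncorrelated sources add in power (mean-square): V_tot = √(ΣV_i²)
V_tot = √[(5.04×10⁻⁹)² + (3.31×10⁻⁹)²] = 6.03×10⁻⁹ V = 6.03 nV

6.03 nV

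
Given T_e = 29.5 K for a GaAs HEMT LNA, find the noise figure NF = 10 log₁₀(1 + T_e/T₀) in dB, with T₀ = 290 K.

F = 1 + T_e/T₀ = 1 + 29.5/290 = 1.10172
NF = 10 log₁₀(1.10172) = 0.421 dB

0.421 dB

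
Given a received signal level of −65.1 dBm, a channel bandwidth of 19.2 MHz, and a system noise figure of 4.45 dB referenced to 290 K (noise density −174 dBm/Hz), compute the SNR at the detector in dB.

Noise floor: N = −174 + 10 log₁₀(B) + NF
10 log₁₀(1.92×10⁷) = 72.83 dB
N = −174 + 72.83 + 4.45 = −96.72 dBm
SNR = P_sig − N = −65.1 − (−96.72) = 31.62 dB → 31.6 dB

31.6 dB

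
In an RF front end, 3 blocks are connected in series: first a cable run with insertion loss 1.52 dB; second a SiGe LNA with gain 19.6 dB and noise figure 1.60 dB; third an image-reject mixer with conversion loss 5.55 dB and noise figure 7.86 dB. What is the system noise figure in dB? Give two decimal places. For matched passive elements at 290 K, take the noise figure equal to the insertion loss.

Convert to linear (a loss of L dB is a gain of −L dB): F_i = 10^(NF_i/10), G_i = 10^(G_i,dB/10)
  Stage 1: F_1 = 10^(1.52/10) = 1.419, G_1 = 10^(−1.52/10) = 0.7047
  Stage 2: F_2 = 10^(1.60/10) = 1.445, G_2 = 10^(19.6/10) = 91.20
  Stage 3: F_3 = 10^(7.86/10) = 6.109, G_3 = 10^(−5.55/10) = 0.2786
Friis cascade:
  F = 1.419 + (1.445 − 1)/0.7047 + (6.109 − 1)/64.27 = 2.131
NF = 10 log₁₀(2.131) = 3.29 dB

3.29 dB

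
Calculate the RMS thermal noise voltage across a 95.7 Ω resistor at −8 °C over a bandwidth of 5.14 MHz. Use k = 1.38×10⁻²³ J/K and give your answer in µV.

2.68 µV

T = −8 °C + 273.15 = 265.15 K
V_n = √(4kTRB)
4kTRB = 4 × 1.38×10⁻²³ × 265.15 × 9.57×10¹ × 5.14×10⁶ = 7.20×10⁻¹² V²
V_n = √(7.20×10⁻¹²) = 2.68×10⁻⁶ V = 2.68 µV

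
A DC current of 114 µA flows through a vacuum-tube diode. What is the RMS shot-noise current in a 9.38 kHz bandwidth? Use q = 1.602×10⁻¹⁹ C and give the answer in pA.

585 pA

I_n = √(2qI·B)
2qI·B = 2 × 1.602×10⁻¹⁹ × 1.14×10⁻⁴ × 9.38×10³ = 3.43×10⁻¹⁹ A²
I_n = √(3.43×10⁻¹⁹) = 5.85×10⁻¹⁰ A = 585 pA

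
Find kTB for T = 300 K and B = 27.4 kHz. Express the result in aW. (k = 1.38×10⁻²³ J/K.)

P_n = kTB = 1.38×10⁻²³ × 300 × 2.74×10⁴ = 1.13×10⁻¹⁶ W = 113 aW

113 aW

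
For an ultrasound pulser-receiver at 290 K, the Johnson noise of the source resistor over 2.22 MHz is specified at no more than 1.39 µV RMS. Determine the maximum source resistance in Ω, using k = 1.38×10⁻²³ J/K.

54.4 Ω

Johnson–Nyquist: V_n = √(4kTRB) ⇒ R = V_n² / (4kTB)
4kTB = 4 × 1.38×10⁻²³ × 290 × 2.22×10⁶ = 3.55×10⁻¹⁴
R = (1.39×10⁻⁶)² / 3.55×10⁻¹⁴ = 5.44×10¹ Ω = 54.4 Ω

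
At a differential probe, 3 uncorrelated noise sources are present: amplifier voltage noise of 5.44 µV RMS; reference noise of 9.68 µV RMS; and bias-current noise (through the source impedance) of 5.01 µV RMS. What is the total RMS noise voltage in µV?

12.2 µV

Uncorrelated sources add in power (mean-square): V_tot = √(ΣV_i²)
V_tot = √[(5.44×10⁻⁶)² + (9.68×10⁻⁶)² + (5.01×10⁻⁶)²] = 1.22×10⁻⁵ V = 12.2 µV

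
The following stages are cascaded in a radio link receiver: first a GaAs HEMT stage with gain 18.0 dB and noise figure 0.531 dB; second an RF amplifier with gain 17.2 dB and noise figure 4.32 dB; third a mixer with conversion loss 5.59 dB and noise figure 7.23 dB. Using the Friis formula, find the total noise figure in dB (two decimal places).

Convert to linear (a loss of L dB is a gain of −L dB): F_i = 10^(NF_i/10), G_i = 10^(G_i,dB/10)
  Stage 1: F_1 = 10^(0.531/10) = 1.130, G_1 = 10^(18.0/10) = 63.10
  Stage 2: F_2 = 10^(4.32/10) = 2.704, G_2 = 10^(17.2/10) = 52.48
  Stage 3: F_3 = 10^(7.23/10) = 5.284, G_3 = 10^(−5.59/10) = 0.2761
Friis cascade:
  F = 1.130 + (2.704 − 1)/63.10 + (5.284 − 1)/3311 = 1.158
NF = 10 log₁₀(1.158) = 0.64 dB

0.64 dB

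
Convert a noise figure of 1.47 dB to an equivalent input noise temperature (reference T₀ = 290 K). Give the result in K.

F = 10^(1.47/10) = 1.40281
T_e = (F − 1)·T₀ = (1.40281 − 1) × 290 = 117 K

117 K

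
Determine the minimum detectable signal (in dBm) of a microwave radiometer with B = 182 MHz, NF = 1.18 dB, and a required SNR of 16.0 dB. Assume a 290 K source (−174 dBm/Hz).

−74.2 dBm

Sensitivity = −174 + 10 log₁₀(B) + NF + SNR_min
= −174 + 82.6 + 1.18 + 16.0
= −74.22 dBm → −74.2 dBm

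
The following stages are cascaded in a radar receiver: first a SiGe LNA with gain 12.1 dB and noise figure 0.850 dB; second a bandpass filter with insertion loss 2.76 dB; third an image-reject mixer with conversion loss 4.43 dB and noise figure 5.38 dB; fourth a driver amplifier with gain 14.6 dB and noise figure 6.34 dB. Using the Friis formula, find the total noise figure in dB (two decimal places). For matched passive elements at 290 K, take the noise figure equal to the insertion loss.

Convert to linear (a loss of L dB is a gain of −L dB): F_i = 10^(NF_i/10), G_i = 10^(G_i,dB/10)
  Stage 1: F_1 = 10^(0.850/10) = 1.216, G_1 = 10^(12.1/10) = 16.22
  Stage 2: F_2 = 10^(2.76/10) = 1.888, G_2 = 10^(−2.76/10) = 0.5297
  Stage 3: F_3 = 10^(5.38/10) = 3.451, G_3 = 10^(−4.43/10) = 0.3606
  Stage 4: F_4 = 10^(6.34/10) = 4.305, G_4 = 10^(14.6/10) = 28.84
Friis cascade:
  F = 1.216 + (1.888 − 1)/16.22 + (3.451 − 1)/8.590 + (4.305 − 1)/3.097 = 2.623
NF = 10 log₁₀(2.623) = 4.19 dB

4.19 dB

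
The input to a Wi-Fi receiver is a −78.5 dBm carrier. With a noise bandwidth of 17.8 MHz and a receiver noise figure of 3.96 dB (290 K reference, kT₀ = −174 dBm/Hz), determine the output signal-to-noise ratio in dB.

19.0 dB

Noise floor: N = −174 + 10 log₁₀(B) + NF
10 log₁₀(1.78×10⁷) = 72.5 dB
N = −174 + 72.5 + 3.96 = −97.54 dBm
SNR = P_sig − N = −78.5 − (−97.54) = 19.04 dB → 19.0 dB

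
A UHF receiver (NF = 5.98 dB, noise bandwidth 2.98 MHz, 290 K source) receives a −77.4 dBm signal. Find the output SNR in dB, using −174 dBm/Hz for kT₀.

25.9 dB

Noise floor: N = −174 + 10 log₁₀(B) + NF
10 log₁₀(2.98×10⁶) = 64.74 dB
N = −174 + 64.74 + 5.98 = −103.28 dBm
SNR = P_sig − N = −77.4 − (−103.28) = 25.88 dB → 25.9 dB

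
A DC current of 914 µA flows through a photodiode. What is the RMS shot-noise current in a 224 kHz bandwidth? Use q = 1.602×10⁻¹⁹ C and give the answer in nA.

I_n = √(2qI·B)
2qI·B = 2 × 1.602×10⁻¹⁹ × 9.14×10⁻⁴ × 2.24×10⁵ = 6.56×10⁻¹⁷ A²
I_n = √(6.56×10⁻¹⁷) = 8.10×10⁻⁹ A = 8.10 nA

8.10 nA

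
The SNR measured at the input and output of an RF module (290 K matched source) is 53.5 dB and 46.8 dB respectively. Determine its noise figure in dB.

NF (dB) = SNR_in(dB) − SNR_out(dB) when the source is at T₀
NF = 53.5 − 46.8 = 6.7 dB

6.7 dB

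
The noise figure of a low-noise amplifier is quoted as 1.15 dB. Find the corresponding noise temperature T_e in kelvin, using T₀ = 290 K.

87.9 K

F = 10^(1.15/10) = 1.30317
T_e = (F − 1)·T₀ = (1.30317 − 1) × 290 = 87.9 K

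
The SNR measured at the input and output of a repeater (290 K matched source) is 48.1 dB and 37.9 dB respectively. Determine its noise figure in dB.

NF (dB) = SNR_in(dB) − SNR_out(dB) when the source is at T₀
NF = 48.1 − 37.9 = 10.2 dB

10.2 dB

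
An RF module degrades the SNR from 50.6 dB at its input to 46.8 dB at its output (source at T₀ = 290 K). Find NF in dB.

NF (dB) = SNR_in(dB) − SNR_out(dB) when the source is at T₀
NF = 50.6 − 46.8 = 3.8 dB

3.8 dB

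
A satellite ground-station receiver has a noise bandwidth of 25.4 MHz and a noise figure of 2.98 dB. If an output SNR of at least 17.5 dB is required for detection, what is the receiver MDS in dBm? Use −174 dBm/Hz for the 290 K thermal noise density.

Sensitivity = −174 + 10 log₁₀(B) + NF + SNR_min
= −174 + 74.05 + 2.98 + 17.5
= −79.47 dBm → −79.5 dBm

−79.5 dBm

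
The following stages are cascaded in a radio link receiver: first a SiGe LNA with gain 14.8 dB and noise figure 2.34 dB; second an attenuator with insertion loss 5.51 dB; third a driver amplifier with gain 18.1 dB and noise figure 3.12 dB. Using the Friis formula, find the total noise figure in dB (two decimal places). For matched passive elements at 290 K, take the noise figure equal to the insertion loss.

Convert to linear (a loss of L dB is a gain of −L dB): F_i = 10^(NF_i/10), G_i = 10^(G_i,dB/10)
  Stage 1: F_1 = 10^(2.34/10) = 1.714, G_1 = 10^(14.8/10) = 30.20
  Stage 2: F_2 = 10^(5.51/10) = 3.556, G_2 = 10^(−5.51/10) = 0.2812
  Stage 3: F_3 = 10^(3.12/10) = 2.051, G_3 = 10^(18.1/10) = 64.57
Friis cascade:
  F = 1.714 + (3.556 − 1)/30.20 + (2.051 − 1)/8.492 = 1.922
NF = 10 log₁₀(1.922) = 2.84 dB

2.84 dB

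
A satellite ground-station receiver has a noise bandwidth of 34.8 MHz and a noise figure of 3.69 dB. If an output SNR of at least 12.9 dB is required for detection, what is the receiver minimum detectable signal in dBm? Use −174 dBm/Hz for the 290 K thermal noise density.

−82.0 dBm

Sensitivity = −174 + 10 log₁₀(B) + NF + SNR_min
= −174 + 75.42 + 3.69 + 12.9
= −81.99 dBm → −82.0 dBm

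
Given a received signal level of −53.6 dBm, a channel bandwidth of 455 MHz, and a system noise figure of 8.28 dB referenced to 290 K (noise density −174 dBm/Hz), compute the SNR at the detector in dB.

25.5 dB

Noise floor: N = −174 + 10 log₁₀(B) + NF
10 log₁₀(4.55×10⁸) = 86.58 dB
N = −174 + 86.58 + 8.28 = −79.14 dBm
SNR = P_sig − N = −53.6 − (−79.14) = 25.54 dB → 25.5 dB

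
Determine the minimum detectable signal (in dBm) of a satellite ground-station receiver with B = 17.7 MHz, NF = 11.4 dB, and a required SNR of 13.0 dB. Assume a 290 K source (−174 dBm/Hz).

−77.1 dBm

Sensitivity = −174 + 10 log₁₀(B) + NF + SNR_min
= −174 + 72.48 + 11.4 + 13.0
= −77.12 dBm → −77.1 dBm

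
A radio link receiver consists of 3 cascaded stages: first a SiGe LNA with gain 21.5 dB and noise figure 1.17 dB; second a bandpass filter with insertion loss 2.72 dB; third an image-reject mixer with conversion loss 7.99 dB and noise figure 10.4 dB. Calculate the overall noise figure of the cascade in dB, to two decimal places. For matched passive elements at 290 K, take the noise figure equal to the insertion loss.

1.61 dB

Convert to linear (a loss of L dB is a gain of −L dB): F_i = 10^(NF_i/10), G_i = 10^(G_i,dB/10)
  Stage 1: F_1 = 10^(1.17/10) = 1.309, G_1 = 10^(21.5/10) = 141.3
  Stage 2: F_2 = 10^(2.72/10) = 1.871, G_2 = 10^(−2.72/10) = 0.5346
  Stage 3: F_3 = 10^(10.4/10) = 10.96, G_3 = 10^(−7.99/10) = 0.1589
Friis cascade:
  F = 1.309 + (1.871 − 1)/141.3 + (10.96 − 1)/75.51 = 1.447
NF = 10 log₁₀(1.447) = 1.61 dB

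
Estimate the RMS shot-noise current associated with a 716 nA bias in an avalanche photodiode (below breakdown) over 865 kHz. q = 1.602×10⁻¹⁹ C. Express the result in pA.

I_n = √(2qI·B)
2qI·B = 2 × 1.602×10⁻¹⁹ × 7.16×10⁻⁷ × 8.65×10⁵ = 1.98×10⁻¹⁹ A²
I_n = √(1.98×10⁻¹⁹) = 4.45×10⁻¹⁰ A = 445 pA

445 pA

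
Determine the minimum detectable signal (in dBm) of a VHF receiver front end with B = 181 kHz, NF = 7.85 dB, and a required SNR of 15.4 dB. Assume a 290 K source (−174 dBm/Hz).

−98.2 dBm

Sensitivity = −174 + 10 log₁₀(B) + NF + SNR_min
= −174 + 52.58 + 7.85 + 15.4
= −98.17 dBm → −98.2 dBm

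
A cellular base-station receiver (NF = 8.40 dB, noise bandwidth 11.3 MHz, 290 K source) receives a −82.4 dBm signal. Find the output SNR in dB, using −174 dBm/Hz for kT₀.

12.7 dB

Noise floor: N = −174 + 10 log₁₀(B) + NF
10 log₁₀(1.13×10⁷) = 70.53 dB
N = −174 + 70.53 + 8.40 = −95.07 dBm
SNR = P_sig − N = −82.4 − (−95.07) = 12.67 dB → 12.7 dB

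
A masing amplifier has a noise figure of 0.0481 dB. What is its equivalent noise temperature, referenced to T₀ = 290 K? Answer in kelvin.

3.23 K

F = 10^(0.0481/10) = 1.01114
T_e = (F − 1)·T₀ = (1.01114 − 1) × 290 = 3.23 K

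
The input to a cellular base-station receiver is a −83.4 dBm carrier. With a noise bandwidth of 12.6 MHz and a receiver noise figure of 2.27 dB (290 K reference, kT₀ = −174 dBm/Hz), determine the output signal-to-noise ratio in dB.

Noise floor: N = −174 + 10 log₁₀(B) + NF
10 log₁₀(1.26×10⁷) = 71 dB
N = −174 + 71 + 2.27 = −100.73 dBm
SNR = P_sig − N = −83.4 − (−100.73) = 17.33 dB → 17.3 dB

17.3 dB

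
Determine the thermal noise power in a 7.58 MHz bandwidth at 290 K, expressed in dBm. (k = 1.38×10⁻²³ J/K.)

P_n = kTB = 1.38×10⁻²³ × 290 × 7.58×10⁶ = 3.03×10⁻¹⁴ W
In dBm: 10 log₁₀(3.03×10⁻¹⁴ / 10⁻³) = −105.2 dBm

−105.2 dBm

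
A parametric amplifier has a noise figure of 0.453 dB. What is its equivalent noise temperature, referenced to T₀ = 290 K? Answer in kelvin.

F = 10^(0.453/10) = 1.10994
T_e = (F − 1)·T₀ = (1.10994 − 1) × 290 = 31.9 K

31.9 K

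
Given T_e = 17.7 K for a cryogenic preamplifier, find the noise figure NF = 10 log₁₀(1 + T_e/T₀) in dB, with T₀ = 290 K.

0.257 dB

F = 1 + T_e/T₀ = 1 + 17.7/290 = 1.06103
NF = 10 log₁₀(1.06103) = 0.257 dB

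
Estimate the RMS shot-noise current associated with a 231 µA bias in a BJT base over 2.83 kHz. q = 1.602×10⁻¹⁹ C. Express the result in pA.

458 pA

I_n = √(2qI·B)
2qI·B = 2 × 1.602×10⁻¹⁹ × 2.31×10⁻⁴ × 2.83×10³ = 2.09×10⁻¹⁹ A²
I_n = √(2.09×10⁻¹⁹) = 4.58×10⁻¹⁰ A = 458 pA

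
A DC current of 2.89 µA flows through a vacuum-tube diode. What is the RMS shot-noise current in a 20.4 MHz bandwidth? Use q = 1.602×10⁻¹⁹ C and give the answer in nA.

4.35 nA

I_n = √(2qI·B)
2qI·B = 2 × 1.602×10⁻¹⁹ × 2.89×10⁻⁶ × 2.04×10⁷ = 1.89×10⁻¹⁷ A²
I_n = √(1.89×10⁻¹⁷) = 4.35×10⁻⁹ A = 4.35 nA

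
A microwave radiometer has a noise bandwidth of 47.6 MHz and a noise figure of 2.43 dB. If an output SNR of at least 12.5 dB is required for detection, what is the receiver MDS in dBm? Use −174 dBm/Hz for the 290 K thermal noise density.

Sensitivity = −174 + 10 log₁₀(B) + NF + SNR_min
= −174 + 76.78 + 2.43 + 12.5
= −82.29 dBm → −82.3 dBm

−82.3 dBm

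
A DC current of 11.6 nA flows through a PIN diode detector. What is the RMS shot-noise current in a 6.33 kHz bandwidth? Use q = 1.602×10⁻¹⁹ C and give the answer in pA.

4.85 pA

I_n = √(2qI·B)
2qI·B = 2 × 1.602×10⁻¹⁹ × 1.16×10⁻⁸ × 6.33×10³ = 2.35×10⁻²³ A²
I_n = √(2.35×10⁻²³) = 4.85×10⁻¹² A = 4.85 pA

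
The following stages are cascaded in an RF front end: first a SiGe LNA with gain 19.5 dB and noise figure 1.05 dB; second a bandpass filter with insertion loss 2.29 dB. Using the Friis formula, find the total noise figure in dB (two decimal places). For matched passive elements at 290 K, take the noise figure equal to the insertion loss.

Convert to linear (a loss of L dB is a gain of −L dB): F_i = 10^(NF_i/10), G_i = 10^(G_i,dB/10)
  Stage 1: F_1 = 10^(1.05/10) = 1.274, G_1 = 10^(19.5/10) = 89.13
  Stage 2: F_2 = 10^(2.29/10) = 1.694, G_2 = 10^(−2.29/10) = 0.5902
Friis cascade:
  F = 1.274 + (1.694 − 1)/89.13 = 1.281
NF = 10 log₁₀(1.281) = 1.08 dB

1.08 dB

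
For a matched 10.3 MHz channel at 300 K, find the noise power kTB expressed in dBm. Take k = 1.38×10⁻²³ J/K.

−103.7 dBm

P_n = kTB = 1.38×10⁻²³ × 300 × 1.03×10⁷ = 4.26×10⁻¹⁴ W
In dBm: 10 log₁₀(4.26×10⁻¹⁴ / 10⁻³) = −103.7 dBm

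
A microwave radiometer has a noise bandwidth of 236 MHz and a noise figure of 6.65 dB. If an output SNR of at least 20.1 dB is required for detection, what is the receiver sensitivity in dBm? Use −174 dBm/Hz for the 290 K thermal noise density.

−63.5 dBm

Sensitivity = −174 + 10 log₁₀(B) + NF + SNR_min
= −174 + 83.73 + 6.65 + 20.1
= −63.52 dBm → −63.5 dBm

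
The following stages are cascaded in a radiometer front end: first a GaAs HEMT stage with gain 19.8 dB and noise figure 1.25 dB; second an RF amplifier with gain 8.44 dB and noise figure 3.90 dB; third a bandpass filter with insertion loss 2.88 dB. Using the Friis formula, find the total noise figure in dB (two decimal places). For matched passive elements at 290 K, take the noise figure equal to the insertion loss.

1.30 dB

Convert to linear (a loss of L dB is a gain of −L dB): F_i = 10^(NF_i/10), G_i = 10^(G_i,dB/10)
  Stage 1: F_1 = 10^(1.25/10) = 1.334, G_1 = 10^(19.8/10) = 95.50
  Stage 2: F_2 = 10^(3.90/10) = 2.455, G_2 = 10^(8.44/10) = 6.982
  Stage 3: F_3 = 10^(2.88/10) = 1.941, G_3 = 10^(−2.88/10) = 0.5152
Friis cascade:
  F = 1.334 + (2.455 − 1)/95.50 + (1.941 − 1)/666.8 = 1.350
NF = 10 log₁₀(1.350) = 1.30 dB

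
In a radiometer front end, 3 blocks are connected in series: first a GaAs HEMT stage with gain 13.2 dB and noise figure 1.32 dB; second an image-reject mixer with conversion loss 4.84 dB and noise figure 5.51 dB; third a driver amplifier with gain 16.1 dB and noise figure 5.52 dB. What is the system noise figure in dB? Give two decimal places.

2.68 dB

Convert to linear (a loss of L dB is a gain of −L dB): F_i = 10^(NF_i/10), G_i = 10^(G_i,dB/10)
  Stage 1: F_1 = 10^(1.32/10) = 1.355, G_1 = 10^(13.2/10) = 20.89
  Stage 2: F_2 = 10^(5.51/10) = 3.556, G_2 = 10^(−4.84/10) = 0.3281
  Stage 3: F_3 = 10^(5.52/10) = 3.565, G_3 = 10^(16.1/10) = 40.74
Friis cascade:
  F = 1.355 + (3.556 − 1)/20.89 + (3.565 − 1)/6.855 = 1.852
NF = 10 log₁₀(1.852) = 2.68 dB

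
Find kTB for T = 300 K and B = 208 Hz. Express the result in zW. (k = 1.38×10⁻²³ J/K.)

861 zW

P_n = kTB = 1.38×10⁻²³ × 300 × 2.08×10² = 8.61×10⁻¹⁹ W = 861 zW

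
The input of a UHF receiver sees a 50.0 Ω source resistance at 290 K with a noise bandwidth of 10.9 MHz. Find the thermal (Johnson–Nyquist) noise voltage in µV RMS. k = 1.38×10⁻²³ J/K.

V_n = √(4kTRB)
4kTRB = 4 × 1.38×10⁻²³ × 290 × 5.00×10¹ × 1.09×10⁷ = 8.72×10⁻¹² V²
V_n = √(8.72×10⁻¹²) = 2.95×10⁻⁶ V = 2.95 µV

2.95 µV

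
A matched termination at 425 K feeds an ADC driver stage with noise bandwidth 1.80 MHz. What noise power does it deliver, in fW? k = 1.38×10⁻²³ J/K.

10.6 fW

P_n = kTB = 1.38×10⁻²³ × 425 × 1.80×10⁶ = 1.06×10⁻¹⁴ W = 10.6 fW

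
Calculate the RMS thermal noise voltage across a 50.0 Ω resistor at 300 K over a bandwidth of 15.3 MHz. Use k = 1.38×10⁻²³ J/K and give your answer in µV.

3.56 µV

V_n = √(4kTRB)
4kTRB = 4 × 1.38×10⁻²³ × 300 × 5.00×10¹ × 1.53×10⁷ = 1.27×10⁻¹¹ V²
V_n = √(1.27×10⁻¹¹) = 3.56×10⁻⁶ V = 3.56 µV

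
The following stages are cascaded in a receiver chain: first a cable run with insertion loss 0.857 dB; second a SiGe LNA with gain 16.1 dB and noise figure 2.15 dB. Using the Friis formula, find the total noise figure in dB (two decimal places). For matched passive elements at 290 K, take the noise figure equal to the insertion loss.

3.01 dB

Convert to linear (a loss of L dB is a gain of −L dB): F_i = 10^(NF_i/10), G_i = 10^(G_i,dB/10)
  Stage 1: F_1 = 10^(0.857/10) = 1.218, G_1 = 10^(−0.857/10) = 0.8209
  Stage 2: F_2 = 10^(2.15/10) = 1.641, G_2 = 10^(16.1/10) = 40.74
Friis cascade:
  F = 1.218 + (1.641 − 1)/0.8209 = 1.998
NF = 10 log₁₀(1.998) = 3.01 dB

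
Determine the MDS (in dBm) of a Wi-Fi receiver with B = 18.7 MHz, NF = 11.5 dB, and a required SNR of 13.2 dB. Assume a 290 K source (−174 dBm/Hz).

−76.6 dBm

Sensitivity = −174 + 10 log₁₀(B) + NF + SNR_min
= −174 + 72.72 + 11.5 + 13.2
= −76.58 dBm → −76.6 dBm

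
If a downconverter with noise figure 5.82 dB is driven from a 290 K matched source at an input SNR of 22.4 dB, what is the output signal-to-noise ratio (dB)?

16.58 dB

By definition F = SNR_in/SNR_out, so in dB: SNR_out = SNR_in − NF
SNR_out = 22.4 − 5.82 = 16.58 dB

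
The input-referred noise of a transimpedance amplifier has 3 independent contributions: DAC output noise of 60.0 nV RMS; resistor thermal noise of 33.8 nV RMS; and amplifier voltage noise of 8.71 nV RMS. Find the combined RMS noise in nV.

69.4 nV

Uncorrelated sources add in power (mean-square): V_tot = √(ΣV_i²)
V_tot = √[(6.00×10⁻⁸)² + (3.38×10⁻⁸)² + (8.71×10⁻⁹)²] = 6.94×10⁻⁸ V = 69.4 nV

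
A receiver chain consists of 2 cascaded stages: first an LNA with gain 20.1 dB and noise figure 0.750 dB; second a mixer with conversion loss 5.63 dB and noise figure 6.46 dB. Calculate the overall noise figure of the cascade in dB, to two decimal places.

Convert to linear (a loss of L dB is a gain of −L dB): F_i = 10^(NF_i/10), G_i = 10^(G_i,dB/10)
  Stage 1: F_1 = 10^(0.750/10) = 1.189, G_1 = 10^(20.1/10) = 102.3
  Stage 2: F_2 = 10^(6.46/10) = 4.426, G_2 = 10^(−5.63/10) = 0.2735
Friis cascade:
  F = 1.189 + (4.426 − 1)/102.3 = 1.222
NF = 10 log₁₀(1.222) = 0.87 dB

0.87 dB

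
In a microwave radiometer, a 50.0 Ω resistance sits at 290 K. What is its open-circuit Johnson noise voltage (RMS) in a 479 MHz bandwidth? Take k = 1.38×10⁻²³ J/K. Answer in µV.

V_n = √(4kTRB)
4kTRB = 4 × 1.38×10⁻²³ × 290 × 5.00×10¹ × 4.79×10⁸ = 3.83×10⁻¹⁰ V²
V_n = √(3.83×10⁻¹⁰) = 1.96×10⁻⁵ V = 19.6 µV

19.6 µV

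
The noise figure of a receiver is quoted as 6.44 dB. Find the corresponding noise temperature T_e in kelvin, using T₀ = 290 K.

F = 10^(6.44/10) = 4.40555
T_e = (F − 1)·T₀ = (4.40555 − 1) × 290 = 988 K

988 K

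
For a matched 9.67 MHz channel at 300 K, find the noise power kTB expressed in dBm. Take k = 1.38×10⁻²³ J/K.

P_n = kTB = 1.38×10⁻²³ × 300 × 9.67×10⁶ = 4.00×10⁻¹⁴ W
In dBm: 10 log₁₀(4.00×10⁻¹⁴ / 10⁻³) = −104.0 dBm

−104.0 dBm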